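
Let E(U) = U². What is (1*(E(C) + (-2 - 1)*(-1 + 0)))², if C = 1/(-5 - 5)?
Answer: 90601/10000 ≈ 9.0601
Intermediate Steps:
C = -⅒ (C = 1/(-10) = -⅒ ≈ -0.10000)
(1*(E(C) + (-2 - 1)*(-1 + 0)))² = (1*((-⅒)² + (-2 - 1)*(-1 + 0)))² = (1*(1/100 - 3*(-1)))² = (1*(1/100 + 3))² = (1*(301/100))² = (301/100)² = 90601/10000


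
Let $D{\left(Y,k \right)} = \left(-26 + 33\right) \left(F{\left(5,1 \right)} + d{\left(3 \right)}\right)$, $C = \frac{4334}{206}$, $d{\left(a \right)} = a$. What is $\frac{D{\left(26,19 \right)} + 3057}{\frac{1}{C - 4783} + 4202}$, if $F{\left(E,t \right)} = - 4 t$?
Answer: $\frac{1495970100}{2061005261} \approx 0.72585$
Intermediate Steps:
$C = \frac{2167}{103}$ ($C = 4334 \cdot \frac{1}{206} = \frac{2167}{103} \approx 21.039$)
$D{\left(Y,k \right)} = -7$ ($D{\left(Y,k \right)} = \left(-26 + 33\right) \left(\left(-4\right) 1 + 3\right) = 7 \left(-4 + 3\right) = 7 \left(-1\right) = -7$)
$\frac{D{\left(26,19 \right)} + 3057}{\frac{1}{C - 4783} + 4202} = \frac{-7 + 3057}{\frac{1}{\frac{2167}{103} - 4783} + 4202} = \frac{3050}{\frac{1}{- \frac{490482}{103}} + 4202} = \frac{3050}{- \frac{103}{490482} + 4202} = \frac{3050}{\frac{2061005261}{490482}} = 3050 \cdot \frac{490482}{2061005261} = \frac{1495970100}{2061005261}$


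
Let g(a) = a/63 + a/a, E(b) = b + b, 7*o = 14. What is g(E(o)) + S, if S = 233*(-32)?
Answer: -469661/63 ≈ -7454.9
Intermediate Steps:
o = 2 (o = (⅐)*14 = 2)
E(b) = 2*b
g(a) = 1 + a/63 (g(a) = a*(1/63) + 1 = a/63 + 1 = 1 + a/63)
S = -7456
g(E(o)) + S = (1 + (2*2)/63) - 7456 = (1 + (1/63)*4) - 7456 = (1 + 4/63) - 7456 = 67/63 - 7456 = -469661/63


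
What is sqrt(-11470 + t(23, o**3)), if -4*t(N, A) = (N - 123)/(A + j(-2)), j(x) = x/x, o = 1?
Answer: I*sqrt(45830)/2 ≈ 107.04*I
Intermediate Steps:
j(x) = 1
t(N, A) = -(-123 + N)/(4*(1 + A)) (t(N, A) = -(N - 123)/(4*(A + 1)) = -(-123 + N)/(4*(1 + A)))
sqrt(-11470 + t(23, o**3)) = sqrt(-11470 + (123 - 1*23)/(4*(1 + 1**3))) = sqrt(-11470 + (123 - 23)/(4*(1 + 1))) = sqrt(-11470 + (1/4)*100/2) = sqrt(-11470 + (1/4)*(1/2)*100) = sqrt(-11470 + 25/2) = sqrt(-22915/2) = I*sqrt(45830)/2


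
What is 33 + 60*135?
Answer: 8133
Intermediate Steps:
33 + 60*135 = 33 + 8100 = 8133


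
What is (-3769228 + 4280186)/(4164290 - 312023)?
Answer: 510958/3852267 ≈ 0.13264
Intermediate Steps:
(-3769228 + 4280186)/(4164290 - 312023) = 510958/3852267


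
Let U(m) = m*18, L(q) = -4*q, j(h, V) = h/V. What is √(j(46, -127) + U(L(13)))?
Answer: I*√15102586/127 ≈ 30.6*I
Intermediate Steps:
U(m) = 18*m
√(j(46, -127) + U(L(13))) = √(46/(-127) + 18*(-4*13)) = √(46*(-1/127) + 18*(-52)) = √(-46/127 - 936) = √(-118918/127) = I*√15102586/127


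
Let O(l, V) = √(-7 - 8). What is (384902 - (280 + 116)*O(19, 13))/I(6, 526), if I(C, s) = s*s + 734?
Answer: 27493/19815 - 66*I*√15/46235 ≈ 1.3875 - 0.0055286*I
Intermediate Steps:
O(l, V) = I*√15 (O(l, V) = √(-15) = I*√15)
I(C, s) = 734 + s² (I(C, s) = s² + 734 = 734 + s²)
(384902 - (280 + 116)*O(19, 13))/I(6, 526) = (384902 - (280 + 116)*I*√15)/(734 + 526²) = (384902 - 396*I*√15)/(734 + 276676) = (384902 - 396*I*√15)/277410 = (384902 - 396*I*√15)*(1/277410) = 27493/19815 - 66*I*√15/46235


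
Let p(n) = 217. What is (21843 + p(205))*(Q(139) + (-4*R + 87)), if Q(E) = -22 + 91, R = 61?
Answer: -1941280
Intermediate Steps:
Q(E) = 69
(21843 + p(205))*(Q(139) + (-4*R + 87)) = (21843 + 217)*(69 + (-4*61 + 87)) = 22060*(69 + (-244 + 87)) = 22060*(69 - 157) = 22060*(-88) = -1941280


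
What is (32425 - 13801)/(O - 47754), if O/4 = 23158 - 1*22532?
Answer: -9312/22625 ≈ -0.41158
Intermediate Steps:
O = 2504 (O = 4*(23158 - 1*22532) = 4*(23158 - 22532) = 4*626 = 2504)
(32425 - 13801)/(O - 47754) = (32425 - 13801)/(2504 - 47754) = 18624/(-45250) = 18624*(-1/45250) = -9312/22625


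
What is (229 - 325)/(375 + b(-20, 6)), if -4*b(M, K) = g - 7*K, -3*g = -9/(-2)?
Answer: -256/1029 ≈ -0.24879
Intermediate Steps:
g = -3/2 (g = -(-3)/(-2) = -(-3)*(-1)/2 = -⅓*9/2 = -3/2 ≈ -1.5000)
b(M, K) = 3/8 + 7*K/4 (b(M, K) = -(-3/2 - 7*K)/4 = 3/8 + 7*K/4)
(229 - 325)/(375 + b(-20, 6)) = (229 - 325)/(375 + (3/8 + (7/4)*6)) = -96/(375 + (3/8 + 21/2)) = -96/(375 + 87/8) = -96/3087/8 = -96*8/3087 = -256/1029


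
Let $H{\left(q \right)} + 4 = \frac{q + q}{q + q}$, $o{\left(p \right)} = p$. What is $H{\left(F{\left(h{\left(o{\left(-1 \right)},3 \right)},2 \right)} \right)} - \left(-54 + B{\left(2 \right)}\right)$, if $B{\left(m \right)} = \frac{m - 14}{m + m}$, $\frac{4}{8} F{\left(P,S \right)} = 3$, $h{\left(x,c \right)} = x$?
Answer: $54$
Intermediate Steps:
$F{\left(P,S \right)} = 6$ ($F{\left(P,S \right)} = 2 \cdot 3 = 6$)
$B{\left(m \right)} = \frac{-14 + m}{2 m}$
$H{\left(q \right)} = -3$ ($H{\left(q \right)} = -4 + \frac{q + q}{q + q} = -4 + \frac{2 q}{2 q} = -4 + 2 q \frac{1}{2 q} = -4 + 1 = -3$)
$H{\left(F{\left(h{\left(o{\left(-1 \right)},3 \right)},2 \right)} \right)} - \left(-54 + B{\left(2 \right)}\right) = -3 - \left(-54 + \frac{-14 + 2}{2 \cdot 2}\right) = -3 - \left(-54 + \frac{1}{2} \cdot \frac{1}{2} \left(-12\right)\right) = -3 - \left(-54 - 3\right) = -3 - -57 = -3 + 57 = 54$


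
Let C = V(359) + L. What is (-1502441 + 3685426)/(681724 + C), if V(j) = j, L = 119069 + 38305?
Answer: 2182985/839457 ≈ 2.6005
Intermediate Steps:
L = 157374
C = 157733 (C = 359 + 157374 = 157733)
(-1502441 + 3685426)/(681724 + C) = (-1502441 + 3685426)/(681724 + 157733) = 2182985/839457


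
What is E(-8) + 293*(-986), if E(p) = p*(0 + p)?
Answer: -288834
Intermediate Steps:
E(p) = p**2 (E(p) = p*p = p**2)
E(-8) + 293*(-986) = (-8)**2 + 293*(-986) = 64 - 288898 = -288834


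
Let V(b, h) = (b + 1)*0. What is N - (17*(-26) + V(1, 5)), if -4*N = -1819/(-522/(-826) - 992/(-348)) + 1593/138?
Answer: 13116699901/23024104 ≈ 569.69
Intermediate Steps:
V(b, h) = 0 (V(b, h) = (1 + b)*0 = 0)
N = 2940045933/23024104 (N = -(-1819/(-522/(-826) - 992/(-348)) + 1593/138)/4 = -(-1819/(-522*(-1/826) - 992*(-1/348)) + 1593*(1/138))/4 = -(-1819/(261/413 + 248/87) + 531/46)/4 = -(-1819/125131/35931 + 531/46)/4 = -(-1819*35931/125131 + 531/46)/4 = -(-65358489/125131 + 531/46)/4 = -¼*(-2940045933/5756026) = 2940045933/23024104 ≈ 127.69)
N - (17*(-26) + V(1, 5)) = 2940045933/23024104 - (17*(-26) + 0) = 2940045933/23024104 - (-442 + 0) = 2940045933/23024104 - 1*(-442) = 2940045933/23024104 + 442 = 13116699901/23024104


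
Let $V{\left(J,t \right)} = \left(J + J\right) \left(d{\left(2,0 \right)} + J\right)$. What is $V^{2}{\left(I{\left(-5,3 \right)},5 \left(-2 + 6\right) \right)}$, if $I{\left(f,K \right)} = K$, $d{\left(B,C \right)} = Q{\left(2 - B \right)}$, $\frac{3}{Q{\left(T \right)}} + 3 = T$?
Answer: $144$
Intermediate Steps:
$Q{\left(T \right)} = \frac{3}{-3 + T}$
$d{\left(B,C \right)} = \frac{3}{-1 - B}$ ($d{\left(B,C \right)} = \frac{3}{-3 - \left(-2 + B\right)} = \frac{3}{-1 - B}$)
$V{\left(J,t \right)} = 2 J \left(-1 + J\right)$ ($V{\left(J,t \right)} = \left(J + J\right) \left(- \frac{3}{1 + 2} + J\right) = 2 J \left(- \frac{3}{3} + J\right) = 2 J \left(\left(-3\right) \frac{1}{3} + J\right) = 2 J \left(-1 + J\right)$)
$V^{2}{\left(I{\left(-5,3 \right)},5 \left(-2 + 6\right) \right)} = \left(2 \cdot 3 \left(-1 + 3\right)\right)^{2} = \left(2 \cdot 3 \cdot 2\right)^{2} = 12^{2} = 144$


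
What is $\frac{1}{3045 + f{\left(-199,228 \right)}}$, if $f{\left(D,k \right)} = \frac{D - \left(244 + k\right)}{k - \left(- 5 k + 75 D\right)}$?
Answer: $\frac{16293}{49611514} \approx 0.00032841$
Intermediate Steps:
$f{\left(D,k \right)} = \frac{-244 + D - k}{- 75 D + 6 k}$
$\frac{1}{3045 + f{\left(-199,228 \right)}} = \frac{1}{3045 + \frac{244 + 228 - -199}{3 \left(\left(-2\right) 228 + 25 \left(-199\right)\right)}} = \frac{1}{3045 + \frac{244 + 228 + 199}{3 \left(-456 - 4975\right)}} = \frac{1}{3045 + \frac{1}{3} \frac{1}{-5431} \cdot 671} = \frac{1}{3045 + \frac{1}{3} \left(- \frac{1}{5431}\right) 671} = \frac{1}{3045 - \frac{671}{16293}} = \frac{1}{\frac{49611514}{16293}} = \frac{16293}{49611514}$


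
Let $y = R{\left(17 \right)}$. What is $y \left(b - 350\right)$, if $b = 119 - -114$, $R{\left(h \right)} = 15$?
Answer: $-1755$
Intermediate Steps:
$b = 233$ ($b = 119 + 114 = 233$)
$y = 15$
$y \left(b - 350\right) = 15 \left(233 - 350\right) = 15 \left(-117\right) = -1755$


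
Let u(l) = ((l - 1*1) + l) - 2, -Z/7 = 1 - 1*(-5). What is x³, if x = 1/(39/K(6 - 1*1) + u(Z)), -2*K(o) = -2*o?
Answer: -125/62099136 ≈ -2.0129e-6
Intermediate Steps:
K(o) = o (K(o) = -(-1)*o = o)
Z = -42 (Z = -7*(1 - 1*(-5)) = -7*(1 + 5) = -7*6 = -42)
u(l) = -3 + 2*l (u(l) = ((l - 1) + l) - 2 = ((-1 + l) + l) - 2 = (-1 + 2*l) - 2 = -3 + 2*l)
x = -5/396 (x = 1/(39/(6 - 1*1) + (-3 + 2*(-42))) = 1/(39/(6 - 1) + (-3 - 84)) = 1/(39/5 - 87) = 1/(-396/5) = -5/396 ≈ -0.012626)
x³ = (-5/396)³ = -125/62099136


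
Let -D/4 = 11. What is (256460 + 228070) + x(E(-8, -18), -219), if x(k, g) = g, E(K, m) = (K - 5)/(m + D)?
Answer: 484311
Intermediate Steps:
D = -44 (D = -4*11 = -44)
E(K, m) = (-5 + K)/(-44 + m) (E(K, m) = (K - 5)/(m - 44) = (-5 + K)/(-44 + m))
(256460 + 228070) + x(E(-8, -18), -219) = (256460 + 228070) - 219 = 484530 - 219 = 484311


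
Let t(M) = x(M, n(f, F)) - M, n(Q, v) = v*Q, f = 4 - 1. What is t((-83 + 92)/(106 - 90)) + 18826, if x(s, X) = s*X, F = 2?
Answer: 301261/16 ≈ 18829.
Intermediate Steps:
f = 3
n(Q, v) = Q*v
x(s, X) = X*s
t(M) = 5*M (t(M) = (3*2)*M - M = 6*M - M = 5*M)
t((-83 + 92)/(106 - 90)) + 18826 = 5*((-83 + 92)/(106 - 90)) + 18826 = 5*(9/16) + 18826 = 45/16 + 18826 = 301261/16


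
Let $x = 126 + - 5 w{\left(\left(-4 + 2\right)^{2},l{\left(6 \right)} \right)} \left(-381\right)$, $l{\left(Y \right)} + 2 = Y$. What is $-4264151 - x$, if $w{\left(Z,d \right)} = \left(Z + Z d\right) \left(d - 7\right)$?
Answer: $-4149977$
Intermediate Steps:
$l{\left(Y \right)} = -2 + Y$
$w{\left(Z,d \right)} = \left(-7 + d\right) \left(Z + Z d\right)$ ($w{\left(Z,d \right)} = \left(Z + Z d\right) \left(-7 + d\right) = \left(-7 + d\right) \left(Z + Z d\right)$)
$x = -114174$ ($x = 126 + - 5 \left(-4 + 2\right)^{2} \left(-7 + \left(-2 + 6\right)^{2} - 6 \left(-2 + 6\right)\right) \left(-381\right) = 126 + - 5 \left(-2\right)^{2} \left(-7 + 4^{2} - 24\right) \left(-381\right) = 126 + - 5 \cdot 4 \left(-7 + 16 - 24\right) \left(-381\right) = 126 + - 5 \cdot 4 \left(-15\right) \left(-381\right) = 126 + \left(-5\right) \left(-60\right) \left(-381\right) = 126 + 300 \left(-381\right) = 126 - 114300 = -114174$)
$-4264151 - x = -4264151 - -114174 = -4264151 + 114174 = -4149977$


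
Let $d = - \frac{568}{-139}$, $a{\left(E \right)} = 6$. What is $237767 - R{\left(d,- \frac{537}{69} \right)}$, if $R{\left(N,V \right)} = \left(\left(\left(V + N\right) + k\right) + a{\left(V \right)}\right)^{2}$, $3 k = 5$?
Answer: $\frac{21870089755127}{91987281} \approx 2.3775 \cdot 10^{5}$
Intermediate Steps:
$k = \frac{5}{3}$ ($k = \frac{1}{3} \cdot 5 = \frac{5}{3} \approx 1.6667$)
$d = \frac{568}{139}$ ($d = \left(-568\right) \left(- \frac{1}{139}\right) = \frac{568}{139} \approx 4.0863$)
$R{\left(N,V \right)} = \left(\frac{23}{3} + N + V\right)^{2}$ ($R{\left(N,V \right)} = \left(\left(\left(V + N\right) + \frac{5}{3}\right) + 6\right)^{2} = \left(\left(\left(N + V\right) + \frac{5}{3}\right) + 6\right)^{2} = \left(\left(\frac{5}{3} + N + V\right) + 6\right)^{2} = \left(\frac{23}{3} + N + V\right)^{2}$)
$237767 - R{\left(d,- \frac{537}{69} \right)} = 237767 - \frac{\left(23 + 3 \cdot \frac{568}{139} + 3 \left(- \frac{537}{69}\right)\right)^{2}}{9} = 237767 - \frac{\left(23 + \frac{1704}{139} + 3 \left(\left(-537\right) \frac{1}{69}\right)\right)^{2}}{9} = 237767 - \frac{\left(23 + \frac{1704}{139} + 3 \left(- \frac{179}{23}\right)\right)^{2}}{9} = 237767 - \frac{\left(23 + \frac{1704}{139} - \frac{537}{23}\right)^{2}}{9} = 237767 - \frac{\left(\frac{38080}{3197}\right)^{2}}{9} = 237767 - \frac{1}{9} \cdot \frac{1450086400}{10220809} = 237767 - \frac{1450086400}{91987281} = \frac{21870089755127}{91987281}$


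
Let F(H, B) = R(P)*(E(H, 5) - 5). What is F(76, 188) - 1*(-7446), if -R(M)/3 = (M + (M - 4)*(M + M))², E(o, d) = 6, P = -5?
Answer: -14229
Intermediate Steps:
R(M) = -3*(M + 2*M*(-4 + M))² (R(M) = -3*(M + (M - 4)*(M + M))² = -3*(M + (-4 + M)*(2*M))² = -3*(M + 2*M*(-4 + M))²)
F(H, B) = -21675 (F(H, B) = (-3*(-5)²*(-7 + 2*(-5))²)*(6 - 5) = -3*25*(-7 - 10)²*1 = -3*25*(-17)²*1 = -3*25*289*1 = -21675*1 = -21675)
F(76, 188) - 1*(-7446) = -21675 - 1*(-7446) = -21675 + 7446 = -14229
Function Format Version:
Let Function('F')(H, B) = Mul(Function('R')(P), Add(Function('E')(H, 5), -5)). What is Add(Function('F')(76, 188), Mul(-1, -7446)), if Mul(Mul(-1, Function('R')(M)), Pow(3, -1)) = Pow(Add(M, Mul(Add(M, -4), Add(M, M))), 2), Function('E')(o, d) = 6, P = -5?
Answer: -14229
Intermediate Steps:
Function('R')(M) = Mul(-3, Pow(Add(M, Mul(2, M, Add(-4, M))), 2)) (Function('R')(M) = Mul(-3, Pow(Add(M, Mul(Add(M, -4), Add(M, M))), 2)) = Mul(-3, Pow(Add(M, Mul(Add(-4, M), Mul(2, M))), 2)) = Mul(-3, Pow(Add(M, Mul(2, M, Add(-4, M))), 2)))
Function('F')(H, B) = -21675 (Function('F')(H, B) = Mul(Mul(-3, Pow(-5, 2), Pow(Add(-7, Mul(2, -5)), 2)), Add(6, -5)) = Mul(Mul(-3, 25, Pow(Add(-7, -10), 2)), 1) = Mul(Mul(-3, 25, Pow(-17, 2)), 1) = Mul(Mul(-3, 25, 289), 1) = Mul(-21675, 1) = -21675)
Add(Function('F')(76, 188), Mul(-1, -7446)) = Add(-21675, Mul(-1, -7446)) = Add(-21675, 7446) = -14229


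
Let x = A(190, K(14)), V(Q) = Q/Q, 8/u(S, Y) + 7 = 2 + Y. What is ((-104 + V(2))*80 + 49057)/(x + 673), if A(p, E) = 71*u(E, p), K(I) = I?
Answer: 7551145/125073 ≈ 60.374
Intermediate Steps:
u(S, Y) = 8/(-5 + Y) (u(S, Y) = 8/(-7 + (2 + Y)) = 8/(-5 + Y))
A(p, E) = 568/(-5 + p) (A(p, E) = 71*(8/(-5 + p)) = 568/(-5 + p))
V(Q) = 1
x = 568/185 (x = 568/(-5 + 190) = 568/185 ≈ 3.0703)
((-104 + V(2))*80 + 49057)/(x + 673) = ((-104 + 1)*80 + 49057)/(568/185 + 673) = (-103*80 + 49057)/(125073/185) = (-8240 + 49057)*(185/125073) = 40817*(185/125073) = 7551145/125073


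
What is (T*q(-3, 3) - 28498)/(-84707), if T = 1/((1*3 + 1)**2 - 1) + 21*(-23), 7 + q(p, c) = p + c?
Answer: 376762/1270605 ≈ 0.29652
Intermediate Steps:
q(p, c) = -7 + c + p (q(p, c) = -7 + (p + c) = -7 + (c + p) = -7 + c + p)
T = -7244/15 (T = 1/((3 + 1)**2 - 1) - 483 = 1/(4**2 - 1) - 483 = 1/(16 - 1) - 483 = 1/15 - 483 = -7244/15 ≈ -482.93)
(T*q(-3, 3) - 28498)/(-84707) = (-7244*(-7 + 3 - 3)/15 - 28498)/(-84707) = (-7244/15*(-7) - 28498)*(-1/84707) = (50708/15 - 28498)*(-1/84707) = -376762/15*(-1/84707) = 376762/1270605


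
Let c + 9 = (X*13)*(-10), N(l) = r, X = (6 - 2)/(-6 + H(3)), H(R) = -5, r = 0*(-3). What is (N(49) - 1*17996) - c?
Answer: -198377/11 ≈ -18034.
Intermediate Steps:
r = 0
X = -4/11 (X = (6 - 2)/(-6 - 5) = 4/(-11) = 4*(-1/11) = -4/11 ≈ -0.36364)
N(l) = 0
c = 421/11 (c = -9 - 4/11*13*(-10) = -9 - 52/11*(-10) = -9 + 520/11 = 421/11 ≈ 38.273)
(N(49) - 1*17996) - c = (0 - 1*17996) - 1*421/11 = (0 - 17996) - 421/11 = -17996 - 421/11 = -198377/11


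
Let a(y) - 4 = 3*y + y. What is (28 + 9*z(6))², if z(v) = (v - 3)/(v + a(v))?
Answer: 958441/1156 ≈ 829.10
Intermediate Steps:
a(y) = 4 + 4*y (a(y) = 4 + (3*y + y) = 4 + 4*y)
z(v) = (-3 + v)/(4 + 5*v) (z(v) = (v - 3)/(v + (4 + 4*v)) = (-3 + v)/(4 + 5*v))
(28 + 9*z(6))² = (28 + 9*((-3 + 6)/(4 + 5*6)))² = (28 + 9*(3/(4 + 30)))² = (28 + 9*(3/34))² = (28 + 27/34)² = (979/34)² = 958441/1156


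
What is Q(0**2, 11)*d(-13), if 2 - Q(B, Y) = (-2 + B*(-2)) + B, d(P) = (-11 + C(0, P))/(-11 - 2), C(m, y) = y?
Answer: 96/13 ≈ 7.3846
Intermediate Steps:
d(P) = 11/13 - P/13 (d(P) = (-11 + P)/(-11 - 2) = (-11 + P)/(-13) = (-11 + P)*(-1/13) = 11/13 - P/13)
Q(B, Y) = 4 + B (Q(B, Y) = 2 - ((-2 + B*(-2)) + B) = 2 - ((-2 - 2*B) + B) = 2 - (-2 - B) = 2 + (2 + B) = 4 + B)
Q(0**2, 11)*d(-13) = (4 + 0**2)*(11/13 - 1/13*(-13)) = (4 + 0)*(11/13 + 1) = 4*(24/13) = 96/13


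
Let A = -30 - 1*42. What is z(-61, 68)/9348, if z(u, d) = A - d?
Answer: -35/2337 ≈ -0.014976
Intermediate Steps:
A = -72 (A = -30 - 42 = -72)
z(u, d) = -72 - d
z(-61, 68)/9348 = (-72 - 1*68)/9348 = (-72 - 68)*(1/9348) = -140*1/9348 = -35/2337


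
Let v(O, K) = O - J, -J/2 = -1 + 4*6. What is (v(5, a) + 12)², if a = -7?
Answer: 3969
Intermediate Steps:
J = -46 (J = -2*(-1 + 4*6) = -2*(-1 + 24) = -2*23 = -46)
v(O, K) = 46 + O (v(O, K) = O - 1*(-46) = O + 46 = 46 + O)
(v(5, a) + 12)² = ((46 + 5) + 12)² = (51 + 12)² = 63² = 3969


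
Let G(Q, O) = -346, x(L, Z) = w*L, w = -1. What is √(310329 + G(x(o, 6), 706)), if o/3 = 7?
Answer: √309983 ≈ 556.76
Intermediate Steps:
o = 21 (o = 3*7 = 21)
x(L, Z) = -L
√(310329 + G(x(o, 6), 706)) = √(310329 - 346) = √309983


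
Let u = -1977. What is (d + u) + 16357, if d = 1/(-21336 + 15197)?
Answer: 88278819/6139 ≈ 14380.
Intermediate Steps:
d = -1/6139 (d = 1/(-6139) = -1/6139 ≈ -0.00016289)
(d + u) + 16357 = (-1/6139 - 1977) + 16357 = -12136804/6139 + 16357 = 88278819/6139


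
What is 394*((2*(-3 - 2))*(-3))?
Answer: 11820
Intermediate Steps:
394*((2*(-3 - 2))*(-3)) = 394*((2*(-5))*(-3)) = 394*(-10*(-3)) = 394*30 = 11820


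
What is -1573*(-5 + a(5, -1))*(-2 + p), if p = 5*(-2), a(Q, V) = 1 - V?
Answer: -56628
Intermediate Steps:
p = -10
-1573*(-5 + a(5, -1))*(-2 + p) = -1573*(-5 + (1 - 1*(-1)))*(-2 - 10) = -1573*(-5 + (1 + 1))*(-12) = -1573*(-5 + 2)*(-12) = -(-4719)*(-12) = -1573*36 = -56628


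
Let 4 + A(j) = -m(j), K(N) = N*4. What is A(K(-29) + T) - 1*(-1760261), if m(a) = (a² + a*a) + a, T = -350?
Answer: 1326411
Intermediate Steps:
m(a) = a + 2*a² (m(a) = (a² + a²) + a = 2*a² + a = a + 2*a²)
K(N) = 4*N
A(j) = -4 - j*(1 + 2*j)
A(K(-29) + T) - 1*(-1760261) = (-4 - (4*(-29) - 350)*(1 + 2*(4*(-29) - 350))) - 1*(-1760261) = (-4 - (-116 - 350)*(1 + 2*(-116 - 350))) + 1760261 = (-4 - 1*(-466)*(1 + 2*(-466))) + 1760261 = (-4 - 1*(-466)*(1 - 932)) + 1760261 = (-4 - 1*(-466)*(-931)) + 1760261 = (-4 - 433846) + 1760261 = -433850 + 1760261 = 1326411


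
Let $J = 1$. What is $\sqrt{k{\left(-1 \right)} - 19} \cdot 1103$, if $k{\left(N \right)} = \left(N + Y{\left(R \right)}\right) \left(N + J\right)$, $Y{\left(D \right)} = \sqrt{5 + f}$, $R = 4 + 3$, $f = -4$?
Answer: $1103 i \sqrt{19} \approx 4807.9 i$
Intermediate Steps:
$R = 7$
$Y{\left(D \right)} = 1$ ($Y{\left(D \right)} = \sqrt{5 - 4} = \sqrt{1} = 1$)
$k{\left(N \right)} = \left(1 + N\right)^{2}$ ($k{\left(N \right)} = \left(N + 1\right) \left(N + 1\right) = \left(1 + N\right) \left(1 + N\right) = \left(1 + N\right)^{2}$)
$\sqrt{k{\left(-1 \right)} - 19} \cdot 1103 = \sqrt{\left(1 + \left(-1\right)^{2} + 2 \left(-1\right)\right) - 19} \cdot 1103 = \sqrt{\left(1 + 1 - 2\right) - 19} \cdot 1103 = \sqrt{0 - 19} \cdot 1103 = \sqrt{-19} \cdot 1103 = i \sqrt{19} \cdot 1103 = 1103 i \sqrt{19}$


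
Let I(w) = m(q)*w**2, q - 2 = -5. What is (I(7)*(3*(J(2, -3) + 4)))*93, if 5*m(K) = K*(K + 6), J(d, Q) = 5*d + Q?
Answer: -1353429/5 ≈ -2.7069e+5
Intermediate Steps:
q = -3 (q = 2 - 5 = -3)
J(d, Q) = Q + 5*d
m(K) = K*(6 + K)/5 (m(K) = (K*(K + 6))/5 = (K*(6 + K))/5 = K*(6 + K)/5)
I(w) = -9*w**2/5 (I(w) = ((1/5)*(-3)*(6 - 3))*w**2 = ((1/5)*(-3)*3)*w**2 = -9*w**2/5)
(I(7)*(3*(J(2, -3) + 4)))*93 = ((-9/5*7**2)*(3*((-3 + 5*2) + 4)))*93 = ((-9/5*49)*(3*((-3 + 10) + 4)))*93 = -1323*(7 + 4)/5*93 = -1323*11/5*93 = -441/5*33*93 = -14553/5*93 = -1353429/5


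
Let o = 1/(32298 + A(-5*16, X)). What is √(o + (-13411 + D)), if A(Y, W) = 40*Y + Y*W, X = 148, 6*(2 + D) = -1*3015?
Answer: I*√1036143130021/8629 ≈ 117.96*I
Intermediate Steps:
D = -1009/2 (D = -2 + (-1*3015)/6 = -2 + (⅙)*(-3015) = -2 - 1005/2 = -1009/2 ≈ -504.50)
A(Y, W) = 40*Y + W*Y
o = 1/17258 (o = 1/(32298 + (-5*16)*(40 + 148)) = 1/(32298 - 80*188) = 1/(32298 - 15040) = 1/17258 ≈ 5.7944e-5)
√(o + (-13411 + D)) = √(1/17258 + (-13411 - 1009/2)) = √(1/17258 - 27831/2) = √(-120076849/8629) = I*√1036143130021/8629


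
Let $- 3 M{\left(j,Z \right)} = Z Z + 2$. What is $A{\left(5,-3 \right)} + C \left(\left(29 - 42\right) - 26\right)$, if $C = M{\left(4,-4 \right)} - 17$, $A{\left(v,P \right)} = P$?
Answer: $894$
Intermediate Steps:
$M{\left(j,Z \right)} = - \frac{2}{3} - \frac{Z^{2}}{3}$ ($M{\left(j,Z \right)} = - \frac{Z Z + 2}{3} = - \frac{Z^{2} + 2}{3} = - \frac{2 + Z^{2}}{3} = - \frac{2}{3} - \frac{Z^{2}}{3}$)
$C = -23$ ($C = \left(- \frac{2}{3} - \frac{\left(-4\right)^{2}}{3}\right) - 17 = \left(- \frac{2}{3} - \frac{16}{3}\right) - 17 = -6 - 17 = -23$)
$A{\left(5,-3 \right)} + C \left(\left(29 - 42\right) - 26\right) = -3 - 23 \left(\left(29 - 42\right) - 26\right) = -3 - 23 \left(-13 - 26\right) = -3 - -897 = -3 + 897 = 894$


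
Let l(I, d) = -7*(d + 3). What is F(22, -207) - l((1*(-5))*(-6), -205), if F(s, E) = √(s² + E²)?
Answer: -1414 + √43333 ≈ -1205.8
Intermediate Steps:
F(s, E) = √(E² + s²)
l(I, d) = -21 - 7*d (l(I, d) = -7*(3 + d) = -21 - 7*d)
F(22, -207) - l((1*(-5))*(-6), -205) = √((-207)² + 22²) - (-21 - 7*(-205)) = √(42849 + 484) - (-21 + 1435) = √43333 - 1*1414 = √43333 - 1414 = -1414 + √43333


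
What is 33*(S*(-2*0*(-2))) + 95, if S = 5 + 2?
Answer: 95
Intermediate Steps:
S = 7
33*(S*(-2*0*(-2))) + 95 = 33*(7*(-2*0*(-2))) + 95 = 33*(7*(0*(-2))) + 95 = 33*(7*0) + 95 = 33*0 + 95 = 0 + 95 = 95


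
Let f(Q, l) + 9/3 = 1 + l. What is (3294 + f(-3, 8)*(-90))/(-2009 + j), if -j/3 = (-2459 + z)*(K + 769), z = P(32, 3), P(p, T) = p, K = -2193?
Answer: -162/610009 ≈ -0.00026557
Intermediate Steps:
z = 32
f(Q, l) = -2 + l (f(Q, l) = -3 + (1 + l) = -2 + l)
j = -10368144 (j = -3*(-2459 + 32)*(-2193 + 769) = -(-7281)*(-1424) = -3*3456048 = -10368144)
(3294 + f(-3, 8)*(-90))/(-2009 + j) = (3294 + (-2 + 8)*(-90))/(-2009 - 10368144) = (3294 + 6*(-90))/(-10370153) = (3294 - 540)*(-1/10370153) = 2754*(-1/10370153) = -162/610009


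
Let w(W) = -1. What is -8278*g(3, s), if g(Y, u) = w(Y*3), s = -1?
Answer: 8278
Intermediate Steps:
g(Y, u) = -1
-8278*g(3, s) = -8278*(-1) = 8278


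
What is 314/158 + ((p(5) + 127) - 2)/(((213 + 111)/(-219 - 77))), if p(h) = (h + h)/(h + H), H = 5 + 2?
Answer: -2168714/19197 ≈ -112.97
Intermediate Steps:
H = 7
p(h) = 2*h/(7 + h) (p(h) = (h + h)/(h + 7) = (2*h)/(7 + h) = 2*h/(7 + h))
314/158 + ((p(5) + 127) - 2)/(((213 + 111)/(-219 - 77))) = 314/158 + ((2*5/(7 + 5) + 127) - 2)/(((213 + 111)/(-219 - 77))) = 314*(1/158) + ((2*5/12 + 127) - 2)/((324/(-296))) = 157/79 + ((2*5*(1/12) + 127) - 2)/((324*(-1/296))) = 157/79 + ((5/6 + 127) - 2)/(-81/74) = 157/79 + (767/6 - 2)*(-74/81) = 157/79 + (755/6)*(-74/81) = 157/79 - 27935/243 = -2168714/19197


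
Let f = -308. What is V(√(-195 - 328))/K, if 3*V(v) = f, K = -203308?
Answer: 11/21783 ≈ 0.00050498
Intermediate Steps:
V(v) = -308/3 (V(v) = (⅓)*(-308) = -308/3)
V(√(-195 - 328))/K = -308/3/(-203308) = -308/3*(-1/203308) = 11/21783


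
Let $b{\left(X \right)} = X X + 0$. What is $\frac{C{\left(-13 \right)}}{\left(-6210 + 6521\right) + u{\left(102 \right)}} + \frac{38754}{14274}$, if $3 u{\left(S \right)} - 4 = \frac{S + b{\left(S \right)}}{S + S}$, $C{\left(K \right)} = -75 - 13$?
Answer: $\frac{1279259}{522587} \approx 2.4479$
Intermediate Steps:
$C{\left(K \right)} = -88$ ($C{\left(K \right)} = -75 - 13 = -88$)
$b{\left(X \right)} = X^{2}$ ($b{\left(X \right)} = X^{2} + 0 = X^{2}$)
$u{\left(S \right)} = \frac{4}{3} + \frac{S + S^{2}}{6 S}$ ($u{\left(S \right)} = \frac{4}{3} + \frac{\left(S + S^{2}\right) \frac{1}{S + S}}{3} = \frac{4}{3} + \frac{\left(S + S^{2}\right) \frac{1}{2 S}}{3} = \frac{4}{3} + \frac{\frac{1}{2} \frac{1}{S} \left(S + S^{2}\right)}{3} = \frac{4}{3} + \frac{S + S^{2}}{6 S}$)
$\frac{C{\left(-13 \right)}}{\left(-6210 + 6521\right) + u{\left(102 \right)}} + \frac{38754}{14274} = - \frac{88}{\left(-6210 + 6521\right) + \left(\frac{3}{2} + \frac{1}{6} \cdot 102\right)} + \frac{38754}{14274} = - \frac{88}{311 + \left(\frac{3}{2} + 17\right)} + 38754 \cdot \frac{1}{14274} = - \frac{88}{311 + \frac{37}{2}} + \frac{2153}{793} = - \frac{88}{\frac{659}{2}} + \frac{2153}{793} = \left(-88\right) \frac{2}{659} + \frac{2153}{793} = - \frac{176}{659} + \frac{2153}{793} = \frac{1279259}{522587}$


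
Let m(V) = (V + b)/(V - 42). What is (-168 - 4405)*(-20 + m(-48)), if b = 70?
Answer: 4166003/45 ≈ 92578.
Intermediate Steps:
m(V) = (70 + V)/(-42 + V) (m(V) = (V + 70)/(V - 42) = (70 + V)/(-42 + V))
(-168 - 4405)*(-20 + m(-48)) = (-168 - 4405)*(-20 + (70 - 48)/(-42 - 48)) = -4573*(-20 + 22/(-90)) = -4573*(-20 - 1/90*22) = -4573*(-20 - 11/45) = -4573*(-911/45) = 4166003/45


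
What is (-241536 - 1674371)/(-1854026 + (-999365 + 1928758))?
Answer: 1915907/924633 ≈ 2.0721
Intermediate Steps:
(-241536 - 1674371)/(-1854026 + (-999365 + 1928758)) = -1915907/(-1854026 + 929393) = -1915907/(-924633) = -1915907*(-1/924633) = 1915907/924633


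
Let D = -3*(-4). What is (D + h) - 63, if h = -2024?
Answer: -2075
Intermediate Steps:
D = 12
(D + h) - 63 = (12 - 2024) - 63 = -2012 - 63 = -2075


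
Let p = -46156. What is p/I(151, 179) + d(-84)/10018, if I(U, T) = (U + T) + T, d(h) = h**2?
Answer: -229399652/2549581 ≈ -89.975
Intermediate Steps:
I(U, T) = U + 2*T (I(U, T) = (T + U) + T = U + 2*T)
p/I(151, 179) + d(-84)/10018 = -46156/(151 + 2*179) + (-84)**2/10018 = -46156/(151 + 358) + 7056*(1/10018) = -46156/509 + 3528/5009 = -229399652/2549581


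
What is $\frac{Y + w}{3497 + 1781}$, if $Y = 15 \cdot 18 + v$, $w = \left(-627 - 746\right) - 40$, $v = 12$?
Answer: $- \frac{3}{14} \approx -0.21429$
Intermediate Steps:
$w = -1413$ ($w = -1373 - 40 = -1413$)
$Y = 282$ ($Y = 15 \cdot 18 + 12 = 270 + 12 = 282$)
$\frac{Y + w}{3497 + 1781} = \frac{282 - 1413}{3497 + 1781} = - \frac{1131}{5278} = \left(-1131\right) \frac{1}{5278} = - \frac{3}{14}$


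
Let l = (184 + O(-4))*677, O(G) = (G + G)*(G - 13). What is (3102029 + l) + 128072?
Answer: 3446741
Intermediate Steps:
O(G) = 2*G*(-13 + G) (O(G) = (2*G)*(-13 + G) = 2*G*(-13 + G))
l = 216640 (l = (184 + 2*(-4)*(-13 - 4))*677 = (184 + 2*(-4)*(-17))*677 = (184 + 136)*677 = 320*677 = 216640)
(3102029 + l) + 128072 = (3102029 + 216640) + 128072 = 3318669 + 128072 = 3446741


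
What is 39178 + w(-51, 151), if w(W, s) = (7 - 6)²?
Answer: 39179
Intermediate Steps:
w(W, s) = 1 (w(W, s) = 1² = 1)
39178 + w(-51, 151) = 39178 + 1 = 39179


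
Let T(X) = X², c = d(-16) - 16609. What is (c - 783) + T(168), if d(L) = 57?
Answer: 10889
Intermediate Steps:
c = -16552 (c = 57 - 16609 = -16552)
(c - 783) + T(168) = (-16552 - 783) + 168² = -17335 + 28224 = 10889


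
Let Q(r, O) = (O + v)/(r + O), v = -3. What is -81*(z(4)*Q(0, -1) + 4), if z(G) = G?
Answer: -1620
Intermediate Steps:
Q(r, O) = (-3 + O)/(O + r) (Q(r, O) = (O - 3)/(r + O) = (-3 + O)/(O + r))
-81*(z(4)*Q(0, -1) + 4) = -81*(4*((-3 - 1)/(-1 + 0)) + 4) = -81*(4*(-4/(-1)) + 4) = -81*(4*(-1*(-4)) + 4) = -81*(4*4 + 4) = -81*(16 + 4) = -81*20 = -1620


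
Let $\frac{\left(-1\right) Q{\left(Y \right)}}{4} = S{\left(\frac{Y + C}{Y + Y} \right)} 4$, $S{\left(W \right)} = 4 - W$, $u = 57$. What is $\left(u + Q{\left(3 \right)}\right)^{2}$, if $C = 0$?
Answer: $1$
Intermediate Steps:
$Q{\left(Y \right)} = -56$ ($Q{\left(Y \right)} = - 4 \left(4 - \frac{Y + 0}{Y + Y}\right) 4 = - 4 \left(4 - \frac{Y}{2 Y}\right) 4 = - 4 \left(4 - Y \frac{1}{2 Y}\right) 4 = - 4 \left(4 - \frac{1}{2}\right) 4 = - 4 \cdot \frac{7}{2} \cdot 4 = \left(-4\right) 14 = -56$)
$\left(u + Q{\left(3 \right)}\right)^{2} = \left(57 - 56\right)^{2} = 1^{2} = 1$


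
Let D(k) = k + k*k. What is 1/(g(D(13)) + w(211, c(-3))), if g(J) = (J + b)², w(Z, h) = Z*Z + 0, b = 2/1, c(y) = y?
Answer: 1/78377 ≈ 1.2759e-5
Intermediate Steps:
D(k) = k + k²
b = 2 (b = 2*1 = 2)
w(Z, h) = Z² (w(Z, h) = Z² + 0 = Z²)
g(J) = (2 + J)² (g(J) = (J + 2)² = (2 + J)²)
1/(g(D(13)) + w(211, c(-3))) = 1/((2 + 13*(1 + 13))² + 211²) = 1/((2 + 13*14)² + 44521) = 1/((2 + 182)² + 44521) = 1/(184² + 44521) = 1/(33856 + 44521) = 1/78377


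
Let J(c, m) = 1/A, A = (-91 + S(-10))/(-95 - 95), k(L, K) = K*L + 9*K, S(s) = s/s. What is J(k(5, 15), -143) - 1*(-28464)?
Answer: 256195/9 ≈ 28466.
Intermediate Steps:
S(s) = 1
k(L, K) = 9*K + K*L
A = 9/19 (A = (-91 + 1)/(-95 - 95) = -90/(-190) = -90*(-1/190) = 9/19 ≈ 0.47368)
J(c, m) = 19/9 (J(c, m) = 1/(9/19) = 19/9)
J(k(5, 15), -143) - 1*(-28464) = 19/9 - 1*(-28464) = 19/9 + 28464 = 256195/9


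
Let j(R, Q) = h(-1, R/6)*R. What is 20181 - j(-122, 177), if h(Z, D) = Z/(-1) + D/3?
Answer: 175285/9 ≈ 19476.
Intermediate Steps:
h(Z, D) = -Z + D/3 (h(Z, D) = Z*(-1) + D*(1/3) = -Z + D/3)
j(R, Q) = R*(1 + R/18) (j(R, Q) = (-1*(-1) + (R/6)/3)*R = (1 + (R*(1/6))/3)*R = (1 + (R/6)/3)*R = (1 + R/18)*R = R*(1 + R/18))
20181 - j(-122, 177) = 20181 - (-122)*(18 - 122)/18 = 20181 - (-122)*(-104)/18 = 20181 - 1*6344/9 = 20181 - 6344/9 = 175285/9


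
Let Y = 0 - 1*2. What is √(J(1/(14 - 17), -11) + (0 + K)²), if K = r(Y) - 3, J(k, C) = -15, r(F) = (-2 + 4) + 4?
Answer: I*√6 ≈ 2.4495*I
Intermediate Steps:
Y = -2 (Y = 0 - 2 = -2)
r(F) = 6 (r(F) = 2 + 4 = 6)
K = 3 (K = 6 - 3 = 3)
√(J(1/(14 - 17), -11) + (0 + K)²) = √(-15 + (0 + 3)²) = √(-15 + 3²) = √(-15 + 9) = √(-6) = I*√6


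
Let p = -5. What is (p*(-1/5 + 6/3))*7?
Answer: -63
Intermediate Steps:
(p*(-1/5 + 6/3))*7 = -5*(-1/5 + 6/3)*7 = -5*(-1*⅕ + 6*(⅓))*7 = -5*(-⅕ + 2)*7 = -5*9/5*7 = -9*7 = -63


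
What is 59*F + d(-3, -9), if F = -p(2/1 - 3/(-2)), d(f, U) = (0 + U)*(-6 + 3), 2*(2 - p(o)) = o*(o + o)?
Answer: 2527/4 ≈ 631.75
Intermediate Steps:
p(o) = 2 - o² (p(o) = 2 - o*(o + o)/2 = 2 - o*2*o/2 = 2 - o²)
d(f, U) = -3*U (d(f, U) = U*(-3) = -3*U)
F = 41/4 (F = -(2 - (2/1 - 3/(-2))²) = -(2 - (2*1 - 3*(-½))²) = -(2 - (2 + 3/2)²) = -(2 - (7/2)²) = -(2 - 1*49/4) = -(2 - 49/4) = -1*(-41/4) = 41/4 ≈ 10.250)
59*F + d(-3, -9) = 59*(41/4) - 3*(-9) = 2419/4 + 27 = 2527/4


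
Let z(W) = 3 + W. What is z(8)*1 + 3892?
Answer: 3903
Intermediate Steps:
z(8)*1 + 3892 = (3 + 8)*1 + 3892 = 11*1 + 3892 = 11 + 3892 = 3903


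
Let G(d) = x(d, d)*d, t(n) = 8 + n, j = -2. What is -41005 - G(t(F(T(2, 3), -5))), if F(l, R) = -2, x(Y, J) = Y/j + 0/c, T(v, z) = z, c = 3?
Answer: -40987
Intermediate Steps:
x(Y, J) = -Y/2 (x(Y, J) = Y/(-2) + 0/3 = Y*(-1/2) + 0*(1/3) = -Y/2 + 0 = -Y/2)
G(d) = -d**2/2 (G(d) = (-d/2)*d = -d**2/2)
-41005 - G(t(F(T(2, 3), -5))) = -41005 - (-1)*(8 - 2)**2/2 = -41005 - (-1)*6**2/2 = -41005 - (-1)*36/2 = -41005 - 1*(-18) = -41005 + 18 = -40987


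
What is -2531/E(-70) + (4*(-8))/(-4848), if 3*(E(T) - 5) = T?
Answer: 2300789/16665 ≈ 138.06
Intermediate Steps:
E(T) = 5 + T/3
-2531/E(-70) + (4*(-8))/(-4848) = -2531/(5 + (1/3)*(-70)) + (4*(-8))/(-4848) = -2531/(5 - 70/3) - 32*(-1/4848) = -2531/(-55/3) + 2/303 = -2531*(-3/55) + 2/303 = 7593/55 + 2/303 = 2300789/16665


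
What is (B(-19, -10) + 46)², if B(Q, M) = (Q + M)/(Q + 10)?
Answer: 196249/81 ≈ 2422.8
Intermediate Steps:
B(Q, M) = (M + Q)/(10 + Q)
(B(-19, -10) + 46)² = ((-10 - 19)/(10 - 19) + 46)² = (-29/(-9) + 46)² = (-⅑*(-29) + 46)² = (29/9 + 46)² = (443/9)² = 196249/81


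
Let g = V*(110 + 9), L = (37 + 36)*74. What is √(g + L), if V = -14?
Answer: 2*√934 ≈ 61.123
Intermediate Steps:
L = 5402 (L = 73*74 = 5402)
g = -1666 (g = -14*(110 + 9) = -14*119 = -1666)
√(g + L) = √(-1666 + 5402) = √3736 = 2*√934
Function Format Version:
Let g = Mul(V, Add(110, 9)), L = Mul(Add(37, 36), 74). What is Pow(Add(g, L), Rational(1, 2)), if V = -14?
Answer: Mul(2, Pow(934, Rational(1, 2))) ≈ 61.123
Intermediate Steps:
L = 5402 (L = Mul(73, 74) = 5402)
g = -1666 (g = Mul(-14, Add(110, 9)) = Mul(-14, 119) = -1666)
Pow(Add(g, L), Rational(1, 2)) = Pow(Add(-1666, 5402), Rational(1, 2)) = Pow(3736, Rational(1, 2)) = Mul(2, Pow(934, Rational(1, 2)))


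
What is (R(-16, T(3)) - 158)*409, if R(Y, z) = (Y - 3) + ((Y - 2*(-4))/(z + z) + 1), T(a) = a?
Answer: -217588/3 ≈ -72529.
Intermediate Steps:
R(Y, z) = -2 + Y + (8 + Y)/(2*z) (R(Y, z) = (-3 + Y) + ((Y + 8)/((2*z)) + 1) = (-3 + Y) + ((8 + Y)*(1/(2*z)) + 1) = (-3 + Y) + ((8 + Y)/(2*z) + 1) = (-3 + Y) + (1 + (8 + Y)/(2*z)) = -2 + Y + (8 + Y)/(2*z))
(R(-16, T(3)) - 158)*409 = ((4 + (1/2)*(-16) + 3*(-2 - 16))/3 - 158)*409 = ((4 - 8 + 3*(-18))/3 - 158)*409 = ((4 - 8 - 54)/3 - 158)*409 = ((1/3)*(-58) - 158)*409 = (-58/3 - 158)*409 = -532/3*409 = -217588/3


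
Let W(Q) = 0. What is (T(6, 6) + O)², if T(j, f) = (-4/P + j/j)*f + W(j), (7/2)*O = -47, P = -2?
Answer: 1024/49 ≈ 20.898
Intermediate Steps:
O = -94/7 (O = (2/7)*(-47) = -94/7 ≈ -13.429)
T(j, f) = 3*f (T(j, f) = (-4/(-2) + j/j)*f + 0 = (-4*(-½) + 1)*f + 0 = (2 + 1)*f + 0 = 3*f + 0 = 3*f)
(T(6, 6) + O)² = (3*6 - 94/7)² = (18 - 94/7)² = (32/7)² = 1024/49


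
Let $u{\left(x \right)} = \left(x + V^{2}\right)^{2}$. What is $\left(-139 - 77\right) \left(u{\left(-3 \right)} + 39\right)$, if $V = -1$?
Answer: $-9288$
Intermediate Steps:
$u{\left(x \right)} = \left(1 + x\right)^{2}$ ($u{\left(x \right)} = \left(x + \left(-1\right)^{2}\right)^{2} = \left(x + 1\right)^{2} = \left(1 + x\right)^{2}$)
$\left(-139 - 77\right) \left(u{\left(-3 \right)} + 39\right) = \left(-139 - 77\right) \left(\left(1 - 3\right)^{2} + 39\right) = - 216 \left(\left(-2\right)^{2} + 39\right) = - 216 \left(4 + 39\right) = \left(-216\right) 43 = -9288$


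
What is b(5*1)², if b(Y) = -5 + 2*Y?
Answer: 25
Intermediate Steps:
b(5*1)² = (-5 + 2*(5*1))² = (-5 + 2*5)² = (-5 + 10)² = 5² = 25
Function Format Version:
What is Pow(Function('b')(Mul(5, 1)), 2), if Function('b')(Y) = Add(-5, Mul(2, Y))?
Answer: 25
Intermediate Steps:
Pow(Function('b')(Mul(5, 1)), 2) = Pow(Add(-5, Mul(2, Mul(5, 1))), 2) = Pow(Add(-5, Mul(2, 5)), 2) = Pow(Add(-5, 10), 2) = Pow(5, 2) = 25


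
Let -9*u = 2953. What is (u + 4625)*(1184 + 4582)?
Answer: 74327584/3 ≈ 2.4776e+7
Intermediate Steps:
u = -2953/9 (u = -1/9*2953 = -2953/9 ≈ -328.11)
(u + 4625)*(1184 + 4582) = (-2953/9 + 4625)*(1184 + 4582) = (38672/9)*5766 = 74327584/3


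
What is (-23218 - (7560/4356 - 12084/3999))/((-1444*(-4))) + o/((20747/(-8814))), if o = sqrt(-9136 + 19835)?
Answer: -468086677/116453546 - 8814*sqrt(10699)/20747 ≈ -47.962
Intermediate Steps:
o = sqrt(10699) ≈ 103.44
(-23218 - (7560/4356 - 12084/3999))/((-1444*(-4))) + o/((20747/(-8814))) = (-23218 - (7560/4356 - 12084/3999))/((-1444*(-4))) + sqrt(10699)/((20747/(-8814))) = (-23218 - (7560*(1/4356) - 12084*1/3999))/5776 + sqrt(10699)/((20747*(-1/8814))) = (-23218 - (210/121 - 4028/1333))*(1/5776) + sqrt(10699)/(-20747/8814) = (-23218 - 1*(-207458/161293))*(1/5776) + sqrt(10699)*(-8814/20747) = (-23218 + 207458/161293)*(1/5776) - 8814*sqrt(10699)/20747 = -3744693416/161293*1/5776 - 8814*sqrt(10699)/20747 = -468086677/116453546 - 8814*sqrt(10699)/20747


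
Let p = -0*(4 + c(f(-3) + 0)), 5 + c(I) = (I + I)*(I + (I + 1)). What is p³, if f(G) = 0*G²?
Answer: 0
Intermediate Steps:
f(G) = 0
c(I) = -5 + 2*I*(1 + 2*I) (c(I) = -5 + (I + I)*(I + (I + 1)) = -5 + (2*I)*(I + (1 + I)) = -5 + (2*I)*(1 + 2*I) = -5 + 2*I*(1 + 2*I))
p = 0 (p = -0*(4 + (-5 + 2*(0 + 0) + 4*(0 + 0)²)) = -0*(4 + (-5 + 2*0 + 4*0²)) = -0*(4 + (-5 + 0 + 4*0)) = -0*(4 + (-5 + 0 + 0)) = -0*(4 - 5) = -0*(-1) = -1*0 = 0)
p³ = 0³ = 0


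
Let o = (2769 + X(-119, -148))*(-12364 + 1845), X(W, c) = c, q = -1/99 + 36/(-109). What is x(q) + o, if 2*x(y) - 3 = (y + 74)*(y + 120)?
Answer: -3209928886819264/116445681 ≈ -2.7566e+7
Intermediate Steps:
q = -3673/10791 (q = -1*1/99 + 36*(-1/109) = -1/99 - 36/109 = -3673/10791 ≈ -0.34038)
o = -27570299 (o = (2769 - 148)*(-12364 + 1845) = 2621*(-10519) = -27570299)
x(y) = 3/2 + (74 + y)*(120 + y)/2 (x(y) = 3/2 + ((y + 74)*(y + 120))/2 = 3/2 + ((74 + y)*(120 + y))/2 = 3/2 + (74 + y)*(120 + y)/2)
x(q) + o = (8883/2 + (-3673/10791)²/2 + 97*(-3673/10791)) - 27570299 = (8883/2 + (½)*(13490929/116445681) - 356281/10791) - 27570299 = (8883/2 + 13490929/232891362 - 356281/10791) - 27570299 = 513355609355/116445681 - 27570299 = -3209928886819264/116445681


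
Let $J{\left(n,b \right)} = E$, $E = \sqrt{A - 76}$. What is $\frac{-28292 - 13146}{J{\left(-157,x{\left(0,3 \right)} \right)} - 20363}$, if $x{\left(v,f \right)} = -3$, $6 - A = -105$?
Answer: $\frac{60271571}{29617981} + \frac{20719 \sqrt{35}}{207325867} \approx 2.0356$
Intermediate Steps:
$A = 111$ ($A = 6 - -105 = 6 + 105 = 111$)
$E = \sqrt{35}$ ($E = \sqrt{111 - 76} = \sqrt{35} \approx 5.9161$)
$J{\left(n,b \right)} = \sqrt{35}$
$\frac{-28292 - 13146}{J{\left(-157,x{\left(0,3 \right)} \right)} - 20363} = \frac{-28292 - 13146}{\sqrt{35} - 20363} = - \frac{41438}{-20363 + \sqrt{35}}$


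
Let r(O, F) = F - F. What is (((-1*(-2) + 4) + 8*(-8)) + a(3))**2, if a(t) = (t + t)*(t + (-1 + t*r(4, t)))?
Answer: 2116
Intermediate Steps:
r(O, F) = 0
a(t) = 2*t*(-1 + t) (a(t) = (t + t)*(t + (-1 + t*0)) = (2*t)*(t + (-1 + 0)) = (2*t)*(t - 1) = (2*t)*(-1 + t) = 2*t*(-1 + t))
(((-1*(-2) + 4) + 8*(-8)) + a(3))**2 = (((-1*(-2) + 4) + 8*(-8)) + 2*3*(-1 + 3))**2 = (((2 + 4) - 64) + 2*3*2)**2 = ((6 - 64) + 12)**2 = (-58 + 12)**2 = (-46)**2 = 2116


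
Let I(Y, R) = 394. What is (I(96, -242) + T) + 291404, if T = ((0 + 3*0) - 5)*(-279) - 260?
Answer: 292933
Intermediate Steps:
T = 1135 (T = ((0 + 0) - 5)*(-279) - 260 = (0 - 5)*(-279) - 260 = -5*(-279) - 260 = 1395 - 260 = 1135)
(I(96, -242) + T) + 291404 = (394 + 1135) + 291404 = 1529 + 291404 = 292933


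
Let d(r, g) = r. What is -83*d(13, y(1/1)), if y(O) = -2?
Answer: -1079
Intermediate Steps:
-83*d(13, y(1/1)) = -83*13 = -1079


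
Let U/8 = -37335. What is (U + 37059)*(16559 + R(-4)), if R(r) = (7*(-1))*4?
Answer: -4324856751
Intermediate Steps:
R(r) = -28 (R(r) = -7*4 = -28)
U = -298680 (U = 8*(-37335) = -298680)
(U + 37059)*(16559 + R(-4)) = (-298680 + 37059)*(16559 - 28) = -261621*16531 = -4324856751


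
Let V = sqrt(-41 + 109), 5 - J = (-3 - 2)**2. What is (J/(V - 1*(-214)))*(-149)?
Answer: 79715/5716 - 745*sqrt(17)/5716 ≈ 13.409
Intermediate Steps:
J = -20 (J = 5 - (-3 - 2)**2 = 5 - 1*(-5)**2 = 5 - 1*25 = 5 - 25 = -20)
V = 2*sqrt(17) (V = sqrt(68) = 2*sqrt(17) ≈ 8.2462)
(J/(V - 1*(-214)))*(-149) = -20/(2*sqrt(17) - 1*(-214))*(-149) = -20/(2*sqrt(17) + 214)*(-149) = -20/(214 + 2*sqrt(17))*(-149) = 2980/(214 + 2*sqrt(17))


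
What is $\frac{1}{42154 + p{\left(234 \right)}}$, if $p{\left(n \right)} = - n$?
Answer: $\frac{1}{41920} \approx 2.3855 \cdot 10^{-5}$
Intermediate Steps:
$\frac{1}{42154 + p{\left(234 \right)}} = \frac{1}{42154 - 234} = \frac{1}{41920}$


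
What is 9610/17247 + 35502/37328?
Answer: 485512537/321898008 ≈ 1.5083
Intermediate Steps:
9610/17247 + 35502/37328 = 9610*(1/17247) + 35502*(1/37328) = 9610/17247 + 17751/18664 = 485512537/321898008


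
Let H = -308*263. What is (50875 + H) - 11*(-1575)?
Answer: -12804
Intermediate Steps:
H = -81004
(50875 + H) - 11*(-1575) = (50875 - 81004) - 11*(-1575) = -30129 + 17325 = -12804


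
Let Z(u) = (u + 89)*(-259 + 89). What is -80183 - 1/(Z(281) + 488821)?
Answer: -34151623544/425921 ≈ -80183.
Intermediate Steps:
Z(u) = -15130 - 170*u (Z(u) = (89 + u)*(-170) = -15130 - 170*u)
-80183 - 1/(Z(281) + 488821) = -80183 - 1/((-15130 - 170*281) + 488821) = -80183 - 1/((-15130 - 47770) + 488821) = -80183 - 1/(-62900 + 488821) = -80183 - 1/425921 = -34151623544/425921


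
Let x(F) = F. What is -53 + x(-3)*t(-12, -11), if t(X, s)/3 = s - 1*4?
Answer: 82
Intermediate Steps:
t(X, s) = -12 + 3*s (t(X, s) = 3*(s - 1*4) = 3*(s - 4) = 3*(-4 + s) = -12 + 3*s)
-53 + x(-3)*t(-12, -11) = -53 - 3*(-12 + 3*(-11)) = -53 - 3*(-12 - 33) = -53 - 3*(-45) = -53 + 135 = 82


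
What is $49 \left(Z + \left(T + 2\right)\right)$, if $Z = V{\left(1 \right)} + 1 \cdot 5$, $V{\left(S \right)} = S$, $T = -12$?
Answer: $-196$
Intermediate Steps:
$Z = 6$ ($Z = 1 + 1 \cdot 5 = 1 + 5 = 6$)
$49 \left(Z + \left(T + 2\right)\right) = 49 \left(6 + \left(-12 + 2\right)\right) = 49 \left(6 - 10\right) = 49 \left(-4\right) = -196$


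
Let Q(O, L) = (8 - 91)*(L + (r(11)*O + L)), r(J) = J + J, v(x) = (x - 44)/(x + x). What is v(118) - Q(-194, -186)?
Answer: -45444123/118 ≈ -3.8512e+5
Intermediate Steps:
v(x) = (-44 + x)/(2*x) (v(x) = (-44 + x)/((2*x)) = (-44 + x)*(1/(2*x)) = (-44 + x)/(2*x))
r(J) = 2*J
Q(O, L) = -1826*O - 166*L (Q(O, L) = (8 - 91)*(L + ((2*11)*O + L)) = -83*(L + (22*O + L)) = -83*(L + (L + 22*O)) = -83*(2*L + 22*O) = -1826*O - 166*L)
v(118) - Q(-194, -186) = (1/2)*(-44 + 118)/118 - (-1826*(-194) - 166*(-186)) = (1/2)*(1/118)*74 - (354244 + 30876) = 37/118 - 1*385120 = 37/118 - 385120 = -45444123/118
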